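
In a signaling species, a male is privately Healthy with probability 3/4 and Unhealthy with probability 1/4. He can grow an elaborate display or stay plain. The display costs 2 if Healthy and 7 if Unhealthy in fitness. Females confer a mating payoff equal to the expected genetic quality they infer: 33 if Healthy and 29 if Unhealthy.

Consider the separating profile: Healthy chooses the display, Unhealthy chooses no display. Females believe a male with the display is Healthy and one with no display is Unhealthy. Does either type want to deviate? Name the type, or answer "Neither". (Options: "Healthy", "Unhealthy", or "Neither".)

The display pays 33; no display pays 29.
Healthy: assigned the display, nets 33 − 2 = 31; deviating to no display nets 29.
Unhealthy: assigned no display, nets 29; deviating to the display nets 33 − 7 = 26.
Both types strictly prefer their assigned action; no profitable deviation.

Neither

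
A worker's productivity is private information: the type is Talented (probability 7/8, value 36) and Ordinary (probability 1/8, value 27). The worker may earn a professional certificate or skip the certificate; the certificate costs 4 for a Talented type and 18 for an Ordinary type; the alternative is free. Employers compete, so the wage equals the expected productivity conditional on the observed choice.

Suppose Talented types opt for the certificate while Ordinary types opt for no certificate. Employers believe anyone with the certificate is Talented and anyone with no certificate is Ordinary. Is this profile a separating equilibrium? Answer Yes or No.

Under these beliefs, the certificate earns wage 36 and no certificate earns wage 27.
Talented: the certificate nets 36 − 4 = 32; no certificate nets 27. Talented prefers the certificate.
Ordinary: the certificate nets 36 − 18 = 18; no certificate nets 27. Ordinary prefers no certificate.
Neither type deviates, so the separating profile is an equilibrium.

Yes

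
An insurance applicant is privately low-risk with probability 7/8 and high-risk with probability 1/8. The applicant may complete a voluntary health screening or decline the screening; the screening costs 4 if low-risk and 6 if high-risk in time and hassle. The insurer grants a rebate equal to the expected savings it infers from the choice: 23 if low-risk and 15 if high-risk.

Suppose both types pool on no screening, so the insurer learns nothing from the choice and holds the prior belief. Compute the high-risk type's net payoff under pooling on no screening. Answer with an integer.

22

Pooled rebate = 7/8·23 + 1/8·15 = 22.
high-risk pays no cost for no screening, so net payoff = 22.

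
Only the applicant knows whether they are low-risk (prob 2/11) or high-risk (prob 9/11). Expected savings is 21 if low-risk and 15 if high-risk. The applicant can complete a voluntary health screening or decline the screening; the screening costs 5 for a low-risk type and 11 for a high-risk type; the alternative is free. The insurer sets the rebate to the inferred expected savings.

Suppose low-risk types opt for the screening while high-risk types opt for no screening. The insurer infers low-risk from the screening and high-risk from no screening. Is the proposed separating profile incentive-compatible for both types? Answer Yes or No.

Under these beliefs, the screening earns rebate 21 and no screening earns rebate 15.
low-risk: the screening nets 21 − 5 = 16; no screening nets 15. low-risk prefers the screening.
high-risk: the screening nets 21 − 11 = 10; no screening nets 15. high-risk prefers no screening.
Neither type deviates, so the separating profile is an equilibrium.

Yes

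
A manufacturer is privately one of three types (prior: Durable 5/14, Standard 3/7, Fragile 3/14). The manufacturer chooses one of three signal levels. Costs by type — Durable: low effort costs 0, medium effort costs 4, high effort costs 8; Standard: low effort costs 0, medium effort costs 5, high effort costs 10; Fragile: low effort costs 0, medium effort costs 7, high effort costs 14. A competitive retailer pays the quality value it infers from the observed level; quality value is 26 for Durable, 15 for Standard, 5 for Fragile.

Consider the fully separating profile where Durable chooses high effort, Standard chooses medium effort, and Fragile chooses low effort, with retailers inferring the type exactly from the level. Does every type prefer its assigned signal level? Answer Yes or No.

No

Separating prices: high effort → 26, medium effort → 15, low effort → 5.
Durable (assigned high effort): low effort: 5 − 0 = 5; medium effort: 15 − 4 = 11; high effort: 26 − 8 = 18. Durable stays.
Standard (assigned medium effort): low effort: 5 − 0 = 5; medium effort: 15 − 5 = 10; high effort: 26 − 10 = 16. Standard prefers high effort.
Fragile (assigned low effort): low effort: 5 − 0 = 5; medium effort: 15 − 7 = 8; high effort: 26 − 14 = 12. Fragile prefers high effort.
At least one type deviates; the separating profile fails.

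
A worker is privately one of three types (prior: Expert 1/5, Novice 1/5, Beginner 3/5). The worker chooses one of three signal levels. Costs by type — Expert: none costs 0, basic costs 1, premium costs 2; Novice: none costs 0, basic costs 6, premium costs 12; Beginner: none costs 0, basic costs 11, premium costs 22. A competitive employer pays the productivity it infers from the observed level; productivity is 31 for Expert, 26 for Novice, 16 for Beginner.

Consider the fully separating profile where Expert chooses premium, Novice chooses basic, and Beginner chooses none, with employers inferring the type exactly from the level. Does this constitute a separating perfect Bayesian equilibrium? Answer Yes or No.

Yes

Separating wages: premium → 31, basic → 26, none → 16.
Expert (assigned premium): none: 16 − 0 = 16; basic: 26 − 1 = 25; premium: 31 − 2 = 29. Expert stays.
Novice (assigned basic): none: 16 − 0 = 16; basic: 26 − 6 = 20; premium: 31 − 12 = 19. Novice stays.
Beginner (assigned none): none: 16 − 0 = 16; basic: 26 − 11 = 15; premium: 31 − 22 = 9. Beginner stays.
Every type prefers its assigned level; separation holds.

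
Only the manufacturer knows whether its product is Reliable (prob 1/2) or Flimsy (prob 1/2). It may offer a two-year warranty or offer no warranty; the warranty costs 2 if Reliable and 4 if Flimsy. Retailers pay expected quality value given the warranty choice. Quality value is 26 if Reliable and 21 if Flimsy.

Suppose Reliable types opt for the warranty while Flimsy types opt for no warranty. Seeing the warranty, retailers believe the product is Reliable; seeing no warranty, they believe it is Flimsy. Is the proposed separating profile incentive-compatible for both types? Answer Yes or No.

No

Under these beliefs, the warranty earns price 26 and no warranty earns price 21.
Reliable: the warranty nets 26 − 2 = 24; no warranty nets 21. Reliable prefers the warranty.
Flimsy: the warranty nets 26 − 4 = 22; no warranty nets 21. Flimsy would deviate to the warranty.
Flimsy has a profitable deviation, so the profile is not an equilibrium.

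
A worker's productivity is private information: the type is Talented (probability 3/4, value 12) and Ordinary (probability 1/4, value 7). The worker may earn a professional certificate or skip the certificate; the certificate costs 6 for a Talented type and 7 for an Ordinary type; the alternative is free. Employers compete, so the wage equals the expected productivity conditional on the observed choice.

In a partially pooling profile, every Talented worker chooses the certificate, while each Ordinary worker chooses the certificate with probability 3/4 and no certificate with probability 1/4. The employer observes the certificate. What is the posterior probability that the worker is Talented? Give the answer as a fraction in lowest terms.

P(the certificate) = (3/4)·1 + (1/4)·(3/4) = 15/16.
By Bayes' rule, P(Talented | the certificate) = (3/4) / (15/16) = 4/5.

4/5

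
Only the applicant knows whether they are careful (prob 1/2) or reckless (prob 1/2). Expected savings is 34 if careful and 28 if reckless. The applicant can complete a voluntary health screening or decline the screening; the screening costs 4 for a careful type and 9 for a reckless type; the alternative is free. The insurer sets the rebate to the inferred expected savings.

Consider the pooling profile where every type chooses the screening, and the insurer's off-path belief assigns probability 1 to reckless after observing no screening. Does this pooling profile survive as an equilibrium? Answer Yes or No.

No

On path, the insurer holds the prior and pays 1/2·34 + 1/2·28 = 31. Off path (no screening), believing reckless, it pays 28.
careful: the screening nets 31 − 4 = 27; no screening nets 28. careful would deviate.
reckless: the screening nets 31 − 9 = 22; no screening nets 28. reckless would deviate.
A type deviates, so pooling fails.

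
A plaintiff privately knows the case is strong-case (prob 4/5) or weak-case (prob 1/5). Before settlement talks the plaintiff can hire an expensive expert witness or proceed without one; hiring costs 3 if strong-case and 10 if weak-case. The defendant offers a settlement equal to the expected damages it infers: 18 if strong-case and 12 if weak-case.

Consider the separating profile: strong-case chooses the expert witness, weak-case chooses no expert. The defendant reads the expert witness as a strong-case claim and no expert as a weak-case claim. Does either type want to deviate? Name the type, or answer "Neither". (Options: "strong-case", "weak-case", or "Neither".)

Neither

The expert witness pays 18; no expert pays 12.
strong-case: assigned the expert witness, nets 18 − 3 = 15; deviating to no expert nets 12.
weak-case: assigned no expert, nets 12; deviating to the expert witness nets 18 − 10 = 8.
Both types strictly prefer their assigned action; no profitable deviation.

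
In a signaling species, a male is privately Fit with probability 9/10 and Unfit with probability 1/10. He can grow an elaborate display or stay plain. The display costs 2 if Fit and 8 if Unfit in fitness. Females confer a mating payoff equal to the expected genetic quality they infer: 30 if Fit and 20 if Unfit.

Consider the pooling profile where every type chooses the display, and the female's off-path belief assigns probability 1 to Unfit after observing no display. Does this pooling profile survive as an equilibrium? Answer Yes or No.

Yes

On path, the female holds the prior and pays 9/10·30 + 1/10·20 = 29. Off path (no display), believing Unfit, it pays 20.
Fit: the display nets 29 − 2 = 27; no display nets 20. Fit stays.
Unfit: the display nets 29 − 8 = 21; no display nets 20. Unfit stays.
No type deviates, so pooling is sustained.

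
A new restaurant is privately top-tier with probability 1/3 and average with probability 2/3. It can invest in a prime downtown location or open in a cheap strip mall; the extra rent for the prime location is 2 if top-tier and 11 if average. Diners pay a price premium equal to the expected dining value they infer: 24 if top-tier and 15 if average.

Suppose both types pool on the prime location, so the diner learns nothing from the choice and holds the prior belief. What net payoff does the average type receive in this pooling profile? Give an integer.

Pooled price premium = 1/3·24 + 2/3·15 = 18.
average pays cost 11 for the prime location, so net payoff = 18 − 11 = 7.

7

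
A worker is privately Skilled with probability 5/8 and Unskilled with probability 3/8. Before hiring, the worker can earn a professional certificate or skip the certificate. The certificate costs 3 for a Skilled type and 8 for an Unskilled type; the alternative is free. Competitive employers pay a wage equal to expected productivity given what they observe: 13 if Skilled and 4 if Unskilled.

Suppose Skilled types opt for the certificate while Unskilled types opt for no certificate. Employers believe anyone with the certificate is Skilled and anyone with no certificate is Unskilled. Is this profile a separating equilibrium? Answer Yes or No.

Under these beliefs, the certificate earns wage 13 and no certificate earns wage 4.
Skilled: the certificate nets 13 − 3 = 10; no certificate nets 4. Skilled prefers the certificate.
Unskilled: the certificate nets 13 − 8 = 5; no certificate nets 4. Unskilled would deviate to the certificate.
Unskilled has a profitable deviation, so the profile is not an equilibrium.

No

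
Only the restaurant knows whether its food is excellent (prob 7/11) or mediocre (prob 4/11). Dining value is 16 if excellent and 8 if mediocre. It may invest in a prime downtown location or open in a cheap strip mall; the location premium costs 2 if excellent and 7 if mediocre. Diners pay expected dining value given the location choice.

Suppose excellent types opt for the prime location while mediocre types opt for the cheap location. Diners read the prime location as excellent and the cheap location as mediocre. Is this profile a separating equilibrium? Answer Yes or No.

No

Under these beliefs, the prime location earns price premium 16 and the cheap location earns price premium 8.
excellent: the prime location nets 16 − 2 = 14; the cheap location nets 8. excellent prefers the prime location.
mediocre: the prime location nets 16 − 7 = 9; the cheap location nets 8. mediocre would deviate to the prime location.
mediocre has a profitable deviation, so the profile is not an equilibrium.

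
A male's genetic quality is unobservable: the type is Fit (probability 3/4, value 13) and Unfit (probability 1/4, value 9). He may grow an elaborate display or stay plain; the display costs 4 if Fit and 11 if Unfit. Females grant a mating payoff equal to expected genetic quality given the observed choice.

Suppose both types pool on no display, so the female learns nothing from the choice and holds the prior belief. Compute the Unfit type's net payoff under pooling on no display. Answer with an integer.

12

Pooled mating payoff = 3/4·13 + 1/4·9 = 12.
Unfit pays no cost for no display, so net payoff = 12.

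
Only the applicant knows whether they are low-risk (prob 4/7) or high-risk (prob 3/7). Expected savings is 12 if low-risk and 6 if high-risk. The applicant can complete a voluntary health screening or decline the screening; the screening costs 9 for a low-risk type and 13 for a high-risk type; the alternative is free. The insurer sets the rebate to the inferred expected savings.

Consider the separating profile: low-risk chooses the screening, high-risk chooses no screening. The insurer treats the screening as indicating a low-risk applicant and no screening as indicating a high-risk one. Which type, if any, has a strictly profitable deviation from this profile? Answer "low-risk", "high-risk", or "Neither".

low-risk

The screening pays 12; no screening pays 6.
low-risk: assigned the screening, nets 12 − 9 = 3; deviating to no screening nets 6.
high-risk: assigned no screening, nets 6; deviating to the screening nets 12 − 13 = -1.
The low-risk type gains 3 by deviating.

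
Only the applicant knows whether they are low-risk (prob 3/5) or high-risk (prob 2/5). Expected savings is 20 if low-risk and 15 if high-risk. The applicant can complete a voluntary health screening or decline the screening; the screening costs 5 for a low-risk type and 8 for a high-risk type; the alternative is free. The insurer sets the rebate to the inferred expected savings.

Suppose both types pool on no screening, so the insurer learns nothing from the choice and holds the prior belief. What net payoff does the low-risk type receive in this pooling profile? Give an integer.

18

Pooled rebate = 3/5·20 + 2/5·15 = 18.
low-risk pays no cost for no screening, so net payoff = 18.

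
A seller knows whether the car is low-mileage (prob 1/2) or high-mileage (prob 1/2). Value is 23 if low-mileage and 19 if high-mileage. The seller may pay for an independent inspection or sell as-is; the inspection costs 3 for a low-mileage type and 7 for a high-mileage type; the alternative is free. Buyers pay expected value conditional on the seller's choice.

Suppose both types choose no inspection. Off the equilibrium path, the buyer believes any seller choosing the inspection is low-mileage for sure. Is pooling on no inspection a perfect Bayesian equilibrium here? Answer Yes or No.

On path, the buyer holds the prior and pays 1/2·23 + 1/2·19 = 21. Off path (the inspection), believing low-mileage, it pays 23.
low-mileage: no inspection nets 21; the inspection nets 23 − 3 = 20. low-mileage stays.
high-mileage: no inspection nets 21; the inspection nets 23 − 7 = 16. high-mileage stays.
No type deviates, so pooling is sustained.

Yes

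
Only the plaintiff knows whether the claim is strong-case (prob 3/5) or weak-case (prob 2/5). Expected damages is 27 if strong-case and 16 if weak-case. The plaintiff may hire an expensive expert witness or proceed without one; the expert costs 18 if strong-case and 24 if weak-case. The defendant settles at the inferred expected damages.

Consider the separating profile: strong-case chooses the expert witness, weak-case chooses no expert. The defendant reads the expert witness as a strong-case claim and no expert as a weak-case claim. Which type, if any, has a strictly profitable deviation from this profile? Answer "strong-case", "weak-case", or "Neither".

The expert witness pays 27; no expert pays 16.
strong-case: assigned the expert witness, nets 27 − 18 = 9; deviating to no expert nets 16.
weak-case: assigned no expert, nets 16; deviating to the expert witness nets 27 − 24 = 3.
The strong-case type gains 7 by deviating.

strong-case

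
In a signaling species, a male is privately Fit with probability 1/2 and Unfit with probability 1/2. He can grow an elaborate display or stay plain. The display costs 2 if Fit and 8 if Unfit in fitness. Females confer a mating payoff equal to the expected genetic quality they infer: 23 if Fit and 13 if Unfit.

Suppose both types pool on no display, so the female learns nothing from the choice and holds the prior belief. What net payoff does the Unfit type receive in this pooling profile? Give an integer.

Pooled mating payoff = 1/2·23 + 1/2·13 = 18.
Unfit pays no cost for no display, so net payoff = 18.

18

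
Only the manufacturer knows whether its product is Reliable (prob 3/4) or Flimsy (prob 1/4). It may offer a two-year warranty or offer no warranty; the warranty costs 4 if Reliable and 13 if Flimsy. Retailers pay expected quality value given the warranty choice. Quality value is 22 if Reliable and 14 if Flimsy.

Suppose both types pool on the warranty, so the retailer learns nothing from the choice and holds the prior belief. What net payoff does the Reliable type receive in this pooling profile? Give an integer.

16

Pooled price = 3/4·22 + 1/4·14 = 20.
Reliable pays cost 4 for the warranty, so net payoff = 20 − 4 = 16.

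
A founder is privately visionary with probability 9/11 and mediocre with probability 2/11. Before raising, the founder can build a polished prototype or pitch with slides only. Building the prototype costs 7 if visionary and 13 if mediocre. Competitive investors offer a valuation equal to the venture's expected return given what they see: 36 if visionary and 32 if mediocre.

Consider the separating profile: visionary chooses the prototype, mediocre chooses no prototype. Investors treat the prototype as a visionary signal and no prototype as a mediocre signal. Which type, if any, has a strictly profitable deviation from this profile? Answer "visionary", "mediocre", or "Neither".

visionary

The prototype pays 36; no prototype pays 32.
visionary: assigned the prototype, nets 36 − 7 = 29; deviating to no prototype nets 32.
mediocre: assigned no prototype, nets 32; deviating to the prototype nets 36 − 13 = 23.
The visionary type gains 3 by deviating.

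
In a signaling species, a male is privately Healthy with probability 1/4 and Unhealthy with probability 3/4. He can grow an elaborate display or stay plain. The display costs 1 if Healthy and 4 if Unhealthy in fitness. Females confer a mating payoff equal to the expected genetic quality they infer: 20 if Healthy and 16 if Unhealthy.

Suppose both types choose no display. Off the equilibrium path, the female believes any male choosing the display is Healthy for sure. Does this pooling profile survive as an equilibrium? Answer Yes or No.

On path, the female holds the prior and pays 1/4·20 + 3/4·16 = 17. Off path (the display), believing Healthy, it pays 20.
Healthy: no display nets 17; the display nets 20 − 1 = 19. Healthy would deviate.
Unhealthy: no display nets 17; the display nets 20 − 4 = 16. Unhealthy stays.
A type deviates, so pooling fails.

No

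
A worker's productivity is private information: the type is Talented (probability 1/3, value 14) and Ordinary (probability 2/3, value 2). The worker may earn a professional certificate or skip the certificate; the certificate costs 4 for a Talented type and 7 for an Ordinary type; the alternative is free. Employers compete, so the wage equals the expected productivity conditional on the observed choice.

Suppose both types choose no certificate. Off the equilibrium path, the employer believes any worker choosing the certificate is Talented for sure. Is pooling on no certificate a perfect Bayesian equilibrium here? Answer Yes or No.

No

On path, the employer holds the prior and pays 1/3·14 + 2/3·2 = 6. Off path (the certificate), believing Talented, it pays 14.
Talented: no certificate nets 6; the certificate nets 14 − 4 = 10. Talented would deviate.
Ordinary: no certificate nets 6; the certificate nets 14 − 7 = 7. Ordinary would deviate.
A type deviates, so pooling fails.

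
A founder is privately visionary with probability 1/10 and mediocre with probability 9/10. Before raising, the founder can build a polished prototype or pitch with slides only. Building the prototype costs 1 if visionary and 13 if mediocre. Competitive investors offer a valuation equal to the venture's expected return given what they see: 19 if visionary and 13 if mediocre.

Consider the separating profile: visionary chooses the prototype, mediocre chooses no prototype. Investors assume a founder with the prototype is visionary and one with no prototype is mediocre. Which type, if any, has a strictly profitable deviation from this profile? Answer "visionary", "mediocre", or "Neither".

The prototype pays 19; no prototype pays 13.
visionary: assigned the prototype, nets 19 − 1 = 18; deviating to no prototype nets 13.
mediocre: assigned no prototype, nets 13; deviating to the prototype nets 19 − 13 = 6.
Both types strictly prefer their assigned action; no profitable deviation.

Neither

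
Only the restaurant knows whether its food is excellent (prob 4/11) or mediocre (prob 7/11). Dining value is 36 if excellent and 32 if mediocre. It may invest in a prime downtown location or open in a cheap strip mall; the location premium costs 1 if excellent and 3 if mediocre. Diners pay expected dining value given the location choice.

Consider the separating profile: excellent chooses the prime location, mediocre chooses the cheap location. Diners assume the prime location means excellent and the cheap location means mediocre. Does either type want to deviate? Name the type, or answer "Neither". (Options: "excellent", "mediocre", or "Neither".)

The prime location pays 36; the cheap location pays 32.
excellent: assigned the prime location, nets 36 − 1 = 35; deviating to the cheap location nets 32.
mediocre: assigned the cheap location, nets 32; deviating to the prime location nets 36 − 3 = 33.
The mediocre type gains 1 by deviating.

mediocre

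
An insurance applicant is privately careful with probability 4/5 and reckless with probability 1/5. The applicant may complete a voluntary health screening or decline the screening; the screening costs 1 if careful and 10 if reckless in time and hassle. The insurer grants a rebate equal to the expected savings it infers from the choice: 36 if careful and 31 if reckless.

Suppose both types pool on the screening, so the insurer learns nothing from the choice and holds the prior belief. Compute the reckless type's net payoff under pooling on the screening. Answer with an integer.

25

Pooled rebate = 4/5·36 + 1/5·31 = 35.
reckless pays cost 10 for the screening, so net payoff = 35 − 10 = 25.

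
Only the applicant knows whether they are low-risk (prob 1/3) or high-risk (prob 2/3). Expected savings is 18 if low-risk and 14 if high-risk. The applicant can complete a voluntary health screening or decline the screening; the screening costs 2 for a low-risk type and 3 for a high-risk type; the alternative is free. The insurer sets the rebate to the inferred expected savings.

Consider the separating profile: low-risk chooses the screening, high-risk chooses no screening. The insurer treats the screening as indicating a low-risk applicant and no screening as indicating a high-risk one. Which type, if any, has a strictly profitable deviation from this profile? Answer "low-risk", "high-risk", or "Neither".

high-risk

The screening pays 18; no screening pays 14.
low-risk: assigned the screening, nets 18 − 2 = 16; deviating to no screening nets 14.
high-risk: assigned no screening, nets 14; deviating to the screening nets 18 − 3 = 15.
The high-risk type gains 1 by deviating.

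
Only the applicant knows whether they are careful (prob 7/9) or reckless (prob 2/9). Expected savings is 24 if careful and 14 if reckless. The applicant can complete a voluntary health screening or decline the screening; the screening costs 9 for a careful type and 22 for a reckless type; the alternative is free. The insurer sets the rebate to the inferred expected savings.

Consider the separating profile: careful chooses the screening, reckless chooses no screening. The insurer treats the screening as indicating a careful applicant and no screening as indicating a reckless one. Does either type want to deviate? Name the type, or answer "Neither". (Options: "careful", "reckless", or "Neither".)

The screening pays 24; no screening pays 14.
careful: assigned the screening, nets 24 − 9 = 15; deviating to no screening nets 14.
reckless: assigned no screening, nets 14; deviating to the screening nets 24 − 22 = 2.
Both types strictly prefer their assigned action; no profitable deviation.

Neither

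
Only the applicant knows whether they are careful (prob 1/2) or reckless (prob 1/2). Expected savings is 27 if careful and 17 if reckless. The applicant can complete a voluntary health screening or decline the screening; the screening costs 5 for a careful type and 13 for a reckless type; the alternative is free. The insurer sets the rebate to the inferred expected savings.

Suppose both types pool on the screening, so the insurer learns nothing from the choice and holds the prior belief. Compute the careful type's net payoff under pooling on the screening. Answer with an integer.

17

Pooled rebate = 1/2·27 + 1/2·17 = 22.
careful pays cost 5 for the screening, so net payoff = 22 − 5 = 17.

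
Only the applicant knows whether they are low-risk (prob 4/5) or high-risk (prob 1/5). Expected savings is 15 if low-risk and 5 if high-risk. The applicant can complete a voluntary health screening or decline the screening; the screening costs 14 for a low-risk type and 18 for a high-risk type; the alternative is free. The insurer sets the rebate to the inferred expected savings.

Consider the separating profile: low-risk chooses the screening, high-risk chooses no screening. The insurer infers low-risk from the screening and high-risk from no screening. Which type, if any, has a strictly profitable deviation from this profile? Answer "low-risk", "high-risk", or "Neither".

The screening pays 15; no screening pays 5.
low-risk: assigned the screening, nets 15 − 14 = 1; deviating to no screening nets 5.
high-risk: assigned no screening, nets 5; deviating to the screening nets 15 − 18 = -3.
The low-risk type gains 4 by deviating.

low-risk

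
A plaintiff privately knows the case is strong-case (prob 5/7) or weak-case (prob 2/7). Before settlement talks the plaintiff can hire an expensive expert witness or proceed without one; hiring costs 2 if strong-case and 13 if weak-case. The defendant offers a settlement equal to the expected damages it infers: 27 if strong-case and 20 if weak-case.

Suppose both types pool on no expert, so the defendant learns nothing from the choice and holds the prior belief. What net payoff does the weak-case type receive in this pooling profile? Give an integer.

Pooled settlement = 5/7·27 + 2/7·20 = 25.
weak-case pays no cost for no expert, so net payoff = 25.

25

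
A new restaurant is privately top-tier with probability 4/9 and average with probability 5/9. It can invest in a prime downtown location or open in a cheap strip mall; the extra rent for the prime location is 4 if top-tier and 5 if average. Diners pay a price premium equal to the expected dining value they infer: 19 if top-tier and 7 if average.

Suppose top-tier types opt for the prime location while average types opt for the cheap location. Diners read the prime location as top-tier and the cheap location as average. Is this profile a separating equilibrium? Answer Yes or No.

No

Under these beliefs, the prime location earns price premium 19 and the cheap location earns price premium 7.
top-tier: the prime location nets 19 − 4 = 15; the cheap location nets 7. top-tier prefers the prime location.
average: the prime location nets 19 − 5 = 14; the cheap location nets 7. average would deviate to the prime location.
average has a profitable deviation, so the profile is not an equilibrium.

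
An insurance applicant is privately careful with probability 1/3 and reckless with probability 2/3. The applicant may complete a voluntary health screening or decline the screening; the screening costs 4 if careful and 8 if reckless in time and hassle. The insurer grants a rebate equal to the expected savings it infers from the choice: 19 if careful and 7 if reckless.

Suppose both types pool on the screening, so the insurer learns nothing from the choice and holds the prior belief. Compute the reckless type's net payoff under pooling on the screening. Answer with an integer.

3

Pooled rebate = 1/3·19 + 2/3·7 = 11.
reckless pays cost 8 for the screening, so net payoff = 11 − 8 = 3.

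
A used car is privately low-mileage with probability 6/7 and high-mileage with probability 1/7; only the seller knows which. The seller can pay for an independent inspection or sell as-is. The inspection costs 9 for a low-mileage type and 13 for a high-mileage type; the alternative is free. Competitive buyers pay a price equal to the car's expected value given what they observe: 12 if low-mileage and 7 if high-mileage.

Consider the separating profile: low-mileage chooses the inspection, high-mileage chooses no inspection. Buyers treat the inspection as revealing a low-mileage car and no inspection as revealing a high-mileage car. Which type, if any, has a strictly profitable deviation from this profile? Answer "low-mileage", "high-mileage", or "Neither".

The inspection pays 12; no inspection pays 7.
low-mileage: assigned the inspection, nets 12 − 9 = 3; deviating to no inspection nets 7.
high-mileage: assigned no inspection, nets 7; deviating to the inspection nets 12 − 13 = -1.
The low-mileage type gains 4 by deviating.

low-mileage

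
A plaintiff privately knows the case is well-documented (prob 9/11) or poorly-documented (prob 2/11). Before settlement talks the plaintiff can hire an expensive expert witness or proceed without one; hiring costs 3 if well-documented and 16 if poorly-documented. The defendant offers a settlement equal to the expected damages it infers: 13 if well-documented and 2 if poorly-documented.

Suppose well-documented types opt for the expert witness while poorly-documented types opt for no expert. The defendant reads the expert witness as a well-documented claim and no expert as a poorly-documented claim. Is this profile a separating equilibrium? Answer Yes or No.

Under these beliefs, the expert witness earns settlement 13 and no expert earns settlement 2.
well-documented: the expert witness nets 13 − 3 = 10; no expert nets 2. well-documented prefers the expert witness.
poorly-documented: the expert witness nets 13 − 16 = -3; no expert nets 2. poorly-documented prefers no expert.
Neither type deviates, so the separating profile is an equilibrium.

Yes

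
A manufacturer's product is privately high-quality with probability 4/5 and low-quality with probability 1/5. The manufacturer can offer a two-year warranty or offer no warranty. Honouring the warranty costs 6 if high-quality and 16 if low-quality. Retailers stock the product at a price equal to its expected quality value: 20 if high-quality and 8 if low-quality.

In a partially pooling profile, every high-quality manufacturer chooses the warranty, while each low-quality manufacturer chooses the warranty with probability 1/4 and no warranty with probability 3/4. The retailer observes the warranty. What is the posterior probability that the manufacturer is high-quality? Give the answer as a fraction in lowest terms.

P(the warranty) = (4/5)·1 + (1/5)·(1/4) = 17/20.
By Bayes' rule, P(high-quality | the warranty) = (4/5) / (17/20) = 16/17.

16/17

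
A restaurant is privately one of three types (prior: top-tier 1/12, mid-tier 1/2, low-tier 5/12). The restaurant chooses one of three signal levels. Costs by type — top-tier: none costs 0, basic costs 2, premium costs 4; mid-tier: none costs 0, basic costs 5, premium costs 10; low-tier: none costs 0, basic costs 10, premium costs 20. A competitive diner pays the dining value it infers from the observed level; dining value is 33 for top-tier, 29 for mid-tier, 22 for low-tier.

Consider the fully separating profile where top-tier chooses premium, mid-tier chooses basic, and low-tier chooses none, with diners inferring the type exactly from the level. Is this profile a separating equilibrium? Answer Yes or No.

Separating price premiums: premium → 33, basic → 29, none → 22.
top-tier (assigned premium): none: 22 − 0 = 22; basic: 29 − 2 = 27; premium: 33 − 4 = 29. top-tier stays.
mid-tier (assigned basic): none: 22 − 0 = 22; basic: 29 − 5 = 24; premium: 33 − 10 = 23. mid-tier stays.
low-tier (assigned none): none: 22 − 0 = 22; basic: 29 − 10 = 19; premium: 33 − 20 = 13. low-tier stays.
Every type prefers its assigned level; separation holds.

Yes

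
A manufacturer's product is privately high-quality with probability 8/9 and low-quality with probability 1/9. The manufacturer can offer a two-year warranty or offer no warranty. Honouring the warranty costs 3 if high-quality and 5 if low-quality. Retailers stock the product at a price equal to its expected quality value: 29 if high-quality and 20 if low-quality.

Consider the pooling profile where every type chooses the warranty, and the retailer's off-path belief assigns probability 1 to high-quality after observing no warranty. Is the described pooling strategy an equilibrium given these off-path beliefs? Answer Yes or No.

On path, the retailer holds the prior and pays 8/9·29 + 1/9·20 = 28. Off path (no warranty), believing high-quality, it pays 29.
high-quality: the warranty nets 28 − 3 = 25; no warranty nets 29. high-quality would deviate.
low-quality: the warranty nets 28 − 5 = 23; no warranty nets 29. low-quality would deviate.
A type deviates, so pooling fails.

No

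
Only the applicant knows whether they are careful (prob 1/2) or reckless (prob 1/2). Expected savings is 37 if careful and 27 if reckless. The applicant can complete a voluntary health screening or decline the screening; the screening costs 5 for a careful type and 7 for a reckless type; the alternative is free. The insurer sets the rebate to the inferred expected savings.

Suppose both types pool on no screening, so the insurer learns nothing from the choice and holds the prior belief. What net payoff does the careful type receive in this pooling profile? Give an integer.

Pooled rebate = 1/2·37 + 1/2·27 = 32.
careful pays no cost for no screening, so net payoff = 32.

32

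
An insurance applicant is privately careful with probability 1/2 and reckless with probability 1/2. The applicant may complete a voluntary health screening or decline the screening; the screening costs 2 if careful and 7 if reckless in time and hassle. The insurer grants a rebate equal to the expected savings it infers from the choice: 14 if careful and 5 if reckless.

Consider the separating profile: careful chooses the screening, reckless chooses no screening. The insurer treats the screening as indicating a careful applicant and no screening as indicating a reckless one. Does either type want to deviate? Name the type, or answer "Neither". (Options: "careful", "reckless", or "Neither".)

The screening pays 14; no screening pays 5.
careful: assigned the screening, nets 14 − 2 = 12; deviating to no screening nets 5.
reckless: assigned no screening, nets 5; deviating to the screening nets 14 − 7 = 7.
The reckless type gains 2 by deviating.

reckless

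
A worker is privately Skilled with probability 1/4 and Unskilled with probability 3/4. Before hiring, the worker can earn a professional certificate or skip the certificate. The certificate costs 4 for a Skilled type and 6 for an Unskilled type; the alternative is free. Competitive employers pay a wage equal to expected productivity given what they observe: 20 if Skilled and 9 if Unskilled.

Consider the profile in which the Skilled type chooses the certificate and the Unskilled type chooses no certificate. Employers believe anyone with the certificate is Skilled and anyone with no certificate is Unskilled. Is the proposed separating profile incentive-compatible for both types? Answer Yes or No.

Under these beliefs, the certificate earns wage 20 and no certificate earns wage 9.
Skilled: the certificate nets 20 − 4 = 16; no certificate nets 9. Skilled prefers the certificate.
Unskilled: the certificate nets 20 − 6 = 14; no certificate nets 9. Unskilled would deviate to the certificate.
Unskilled has a profitable deviation, so the profile is not an equilibrium.

No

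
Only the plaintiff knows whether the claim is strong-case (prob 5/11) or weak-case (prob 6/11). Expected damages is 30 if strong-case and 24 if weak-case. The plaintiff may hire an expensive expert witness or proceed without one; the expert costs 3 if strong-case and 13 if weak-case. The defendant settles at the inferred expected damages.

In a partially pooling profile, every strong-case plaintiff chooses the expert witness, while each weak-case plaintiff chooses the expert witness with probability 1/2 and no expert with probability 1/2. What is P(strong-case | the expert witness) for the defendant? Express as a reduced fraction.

P(the expert witness) = (5/11)·1 + (6/11)·(1/2) = 8/11.
By Bayes' rule, P(strong-case | the expert witness) = (5/11) / (8/11) = 5/8.

5/8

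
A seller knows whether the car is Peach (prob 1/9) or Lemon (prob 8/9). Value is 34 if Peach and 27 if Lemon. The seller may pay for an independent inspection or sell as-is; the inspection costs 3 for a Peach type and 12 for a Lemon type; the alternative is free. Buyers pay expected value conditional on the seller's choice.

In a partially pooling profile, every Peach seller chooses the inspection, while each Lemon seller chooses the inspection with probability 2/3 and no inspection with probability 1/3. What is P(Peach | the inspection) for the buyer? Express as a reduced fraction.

P(the inspection) = (1/9)·1 + (8/9)·(2/3) = 19/27.
By Bayes' rule, P(Peach | the inspection) = (1/9) / (19/27) = 3/19.

3/19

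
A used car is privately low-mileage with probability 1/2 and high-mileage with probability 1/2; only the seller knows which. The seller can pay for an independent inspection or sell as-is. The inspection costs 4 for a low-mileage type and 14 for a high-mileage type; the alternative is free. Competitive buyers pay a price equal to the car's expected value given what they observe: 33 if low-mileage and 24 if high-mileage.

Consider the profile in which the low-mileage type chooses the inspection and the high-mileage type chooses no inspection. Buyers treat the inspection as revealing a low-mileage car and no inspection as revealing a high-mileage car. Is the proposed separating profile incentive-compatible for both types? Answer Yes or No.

Under these beliefs, the inspection earns price 33 and no inspection earns price 24.
low-mileage: the inspection nets 33 − 4 = 29; no inspection nets 24. low-mileage prefers the inspection.
high-mileage: the inspection nets 33 − 14 = 19; no inspection nets 24. high-mileage prefers no inspection.
Neither type deviates, so the separating profile is an equilibrium.

Yes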